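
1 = 1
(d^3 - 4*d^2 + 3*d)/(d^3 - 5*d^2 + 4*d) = (d - 3)/(d - 4)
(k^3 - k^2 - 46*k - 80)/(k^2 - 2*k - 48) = (k^2 + 7*k + 10)/(k + 6)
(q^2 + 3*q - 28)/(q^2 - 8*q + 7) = (q^2 + 3*q - 28)/(q^2 - 8*q + 7)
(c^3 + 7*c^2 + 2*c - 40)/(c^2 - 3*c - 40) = (c^2 + 2*c - 8)/(c - 8)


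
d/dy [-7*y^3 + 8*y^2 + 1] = y*(16 - 21*y)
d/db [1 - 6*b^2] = -12*b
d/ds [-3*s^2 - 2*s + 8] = -6*s - 2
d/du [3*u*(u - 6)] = 6*u - 18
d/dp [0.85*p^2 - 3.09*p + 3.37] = 1.7*p - 3.09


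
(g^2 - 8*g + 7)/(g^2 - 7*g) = (g - 1)/g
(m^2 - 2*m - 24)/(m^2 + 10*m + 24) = (m - 6)/(m + 6)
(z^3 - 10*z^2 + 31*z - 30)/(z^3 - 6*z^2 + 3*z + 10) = (z - 3)/(z + 1)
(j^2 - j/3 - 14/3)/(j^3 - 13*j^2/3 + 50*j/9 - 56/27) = 9*(j + 2)/(9*j^2 - 18*j + 8)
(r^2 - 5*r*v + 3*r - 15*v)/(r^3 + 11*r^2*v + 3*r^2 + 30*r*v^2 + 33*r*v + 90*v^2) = (r - 5*v)/(r^2 + 11*r*v + 30*v^2)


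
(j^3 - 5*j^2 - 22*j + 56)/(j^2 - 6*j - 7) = (j^2 + 2*j - 8)/(j + 1)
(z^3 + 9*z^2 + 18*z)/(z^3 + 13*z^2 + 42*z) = (z + 3)/(z + 7)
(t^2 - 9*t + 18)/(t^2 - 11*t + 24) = (t - 6)/(t - 8)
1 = 1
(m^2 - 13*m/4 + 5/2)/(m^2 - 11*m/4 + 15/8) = 2*(m - 2)/(2*m - 3)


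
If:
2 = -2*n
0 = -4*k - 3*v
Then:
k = -3*v/4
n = -1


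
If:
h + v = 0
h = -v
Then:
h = -v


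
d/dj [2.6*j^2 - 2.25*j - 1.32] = 5.2*j - 2.25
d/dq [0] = 0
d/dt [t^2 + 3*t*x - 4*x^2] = 2*t + 3*x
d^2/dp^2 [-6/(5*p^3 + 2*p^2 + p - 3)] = 12*((15*p + 2)*(5*p^3 + 2*p^2 + p - 3) - (15*p^2 + 4*p + 1)^2)/(5*p^3 + 2*p^2 + p - 3)^3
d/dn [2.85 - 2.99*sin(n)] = -2.99*cos(n)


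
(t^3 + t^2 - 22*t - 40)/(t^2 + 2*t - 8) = (t^2 - 3*t - 10)/(t - 2)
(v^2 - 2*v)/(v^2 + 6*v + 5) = v*(v - 2)/(v^2 + 6*v + 5)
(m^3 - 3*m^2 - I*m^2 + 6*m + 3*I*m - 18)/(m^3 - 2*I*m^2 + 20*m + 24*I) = (m^2 - 3*m*(1 + I) + 9*I)/(m^2 - 4*I*m + 12)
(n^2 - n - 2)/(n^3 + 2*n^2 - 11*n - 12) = (n - 2)/(n^2 + n - 12)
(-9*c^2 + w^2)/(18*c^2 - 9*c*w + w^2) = (3*c + w)/(-6*c + w)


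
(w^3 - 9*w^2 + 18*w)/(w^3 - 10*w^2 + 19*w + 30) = w*(w - 3)/(w^2 - 4*w - 5)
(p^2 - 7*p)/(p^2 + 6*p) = (p - 7)/(p + 6)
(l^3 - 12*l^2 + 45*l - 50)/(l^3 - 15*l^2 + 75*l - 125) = (l - 2)/(l - 5)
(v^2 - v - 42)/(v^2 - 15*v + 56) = (v + 6)/(v - 8)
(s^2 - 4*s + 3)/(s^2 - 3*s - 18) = (-s^2 + 4*s - 3)/(-s^2 + 3*s + 18)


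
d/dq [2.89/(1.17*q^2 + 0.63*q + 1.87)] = (-6.7626*q - 1.8207)/(1.17*q^2 + 0.63*q + 1.87)^2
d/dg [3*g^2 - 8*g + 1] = 6*g - 8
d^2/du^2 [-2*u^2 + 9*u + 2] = -4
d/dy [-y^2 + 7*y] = 7 - 2*y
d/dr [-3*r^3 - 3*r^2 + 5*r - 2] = -9*r^2 - 6*r + 5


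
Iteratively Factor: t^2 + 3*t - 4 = (t - 1)*(t + 4)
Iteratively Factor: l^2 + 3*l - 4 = (l - 1)*(l + 4)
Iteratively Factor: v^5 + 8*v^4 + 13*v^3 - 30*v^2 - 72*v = (v - 2)*(v^4 + 10*v^3 + 33*v^2 + 36*v) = v*(v - 2)*(v^3 + 10*v^2 + 33*v + 36) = v*(v - 2)*(v + 3)*(v^2 + 7*v + 12) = v*(v - 2)*(v + 3)^2*(v + 4)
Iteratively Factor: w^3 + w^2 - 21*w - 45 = (w - 5)*(w^2 + 6*w + 9) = (w - 5)*(w + 3)*(w + 3)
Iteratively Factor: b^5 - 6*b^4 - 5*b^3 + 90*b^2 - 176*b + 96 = (b - 3)*(b^4 - 3*b^3 - 14*b^2 + 48*b - 32) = (b - 4)*(b - 3)*(b^3 + b^2 - 10*b + 8) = (b - 4)*(b - 3)*(b - 2)*(b^2 + 3*b - 4) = (b - 4)*(b - 3)*(b - 2)*(b + 4)*(b - 1)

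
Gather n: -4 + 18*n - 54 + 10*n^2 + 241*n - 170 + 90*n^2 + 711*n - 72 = 100*n^2 + 970*n - 300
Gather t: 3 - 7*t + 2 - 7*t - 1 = 4 - 14*t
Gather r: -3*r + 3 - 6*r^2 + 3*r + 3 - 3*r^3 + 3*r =-3*r^3 - 6*r^2 + 3*r + 6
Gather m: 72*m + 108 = 72*m + 108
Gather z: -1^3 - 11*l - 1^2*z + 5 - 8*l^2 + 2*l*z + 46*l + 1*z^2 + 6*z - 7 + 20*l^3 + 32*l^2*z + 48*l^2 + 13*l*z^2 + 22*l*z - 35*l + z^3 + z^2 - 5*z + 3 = 20*l^3 + 40*l^2 + z^3 + z^2*(13*l + 2) + z*(32*l^2 + 24*l)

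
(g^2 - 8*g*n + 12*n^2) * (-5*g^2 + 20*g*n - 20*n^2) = -5*g^4 + 60*g^3*n - 240*g^2*n^2 + 400*g*n^3 - 240*n^4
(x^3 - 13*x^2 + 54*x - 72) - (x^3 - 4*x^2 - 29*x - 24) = -9*x^2 + 83*x - 48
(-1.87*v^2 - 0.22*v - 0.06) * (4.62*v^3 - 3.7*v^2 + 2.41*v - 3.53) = -8.6394*v^5 + 5.9026*v^4 - 3.9699*v^3 + 6.2929*v^2 + 0.632*v + 0.2118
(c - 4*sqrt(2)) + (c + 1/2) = 2*c - 4*sqrt(2) + 1/2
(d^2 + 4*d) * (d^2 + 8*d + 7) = d^4 + 12*d^3 + 39*d^2 + 28*d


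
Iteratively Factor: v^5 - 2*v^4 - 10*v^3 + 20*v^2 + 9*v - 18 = (v - 2)*(v^4 - 10*v^2 + 9) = (v - 2)*(v + 3)*(v^3 - 3*v^2 - v + 3) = (v - 3)*(v - 2)*(v + 3)*(v^2 - 1) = (v - 3)*(v - 2)*(v - 1)*(v + 3)*(v + 1)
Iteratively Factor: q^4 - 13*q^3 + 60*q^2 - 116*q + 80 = (q - 5)*(q^3 - 8*q^2 + 20*q - 16) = (q - 5)*(q - 2)*(q^2 - 6*q + 8) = (q - 5)*(q - 2)^2*(q - 4)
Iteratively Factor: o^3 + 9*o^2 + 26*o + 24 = (o + 2)*(o^2 + 7*o + 12) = (o + 2)*(o + 3)*(o + 4)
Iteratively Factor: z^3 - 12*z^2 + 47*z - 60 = (z - 3)*(z^2 - 9*z + 20) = (z - 4)*(z - 3)*(z - 5)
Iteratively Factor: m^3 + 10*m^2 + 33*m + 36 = (m + 4)*(m^2 + 6*m + 9) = (m + 3)*(m + 4)*(m + 3)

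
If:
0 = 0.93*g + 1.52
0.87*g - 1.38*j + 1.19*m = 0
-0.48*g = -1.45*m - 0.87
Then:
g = -1.63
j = -2.01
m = -1.14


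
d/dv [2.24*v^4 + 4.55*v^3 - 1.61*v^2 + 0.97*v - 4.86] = 8.96*v^3 + 13.65*v^2 - 3.22*v + 0.97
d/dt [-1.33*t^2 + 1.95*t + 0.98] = 1.95 - 2.66*t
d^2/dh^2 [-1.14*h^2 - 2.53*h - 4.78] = -2.28000000000000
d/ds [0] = 0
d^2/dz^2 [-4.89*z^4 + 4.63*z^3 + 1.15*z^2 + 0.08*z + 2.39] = -58.68*z^2 + 27.78*z + 2.3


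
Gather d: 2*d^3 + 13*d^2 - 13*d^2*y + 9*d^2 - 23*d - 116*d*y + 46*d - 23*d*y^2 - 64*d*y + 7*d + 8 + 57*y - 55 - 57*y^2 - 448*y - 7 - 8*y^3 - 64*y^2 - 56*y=2*d^3 + d^2*(22 - 13*y) + d*(-23*y^2 - 180*y + 30) - 8*y^3 - 121*y^2 - 447*y - 54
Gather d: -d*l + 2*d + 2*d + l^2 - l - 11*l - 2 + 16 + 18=d*(4 - l) + l^2 - 12*l + 32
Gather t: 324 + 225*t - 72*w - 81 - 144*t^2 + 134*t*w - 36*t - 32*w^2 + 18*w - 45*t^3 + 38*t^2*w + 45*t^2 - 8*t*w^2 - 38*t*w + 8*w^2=-45*t^3 + t^2*(38*w - 99) + t*(-8*w^2 + 96*w + 189) - 24*w^2 - 54*w + 243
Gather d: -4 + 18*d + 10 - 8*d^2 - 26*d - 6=-8*d^2 - 8*d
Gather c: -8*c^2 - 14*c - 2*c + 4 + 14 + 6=-8*c^2 - 16*c + 24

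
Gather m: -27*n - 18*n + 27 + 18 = 45 - 45*n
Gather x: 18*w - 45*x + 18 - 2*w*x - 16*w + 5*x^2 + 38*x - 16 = 2*w + 5*x^2 + x*(-2*w - 7) + 2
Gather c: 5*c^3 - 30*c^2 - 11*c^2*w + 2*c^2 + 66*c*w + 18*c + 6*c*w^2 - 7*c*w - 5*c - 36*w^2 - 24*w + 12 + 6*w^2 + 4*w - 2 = 5*c^3 + c^2*(-11*w - 28) + c*(6*w^2 + 59*w + 13) - 30*w^2 - 20*w + 10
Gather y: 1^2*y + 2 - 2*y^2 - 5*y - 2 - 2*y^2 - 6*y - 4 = -4*y^2 - 10*y - 4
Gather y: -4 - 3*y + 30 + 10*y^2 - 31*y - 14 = 10*y^2 - 34*y + 12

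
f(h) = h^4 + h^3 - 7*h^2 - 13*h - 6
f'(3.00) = 80.00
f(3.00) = 0.00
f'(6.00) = 875.00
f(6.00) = 1176.00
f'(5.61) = 709.11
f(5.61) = 867.82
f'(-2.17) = -9.37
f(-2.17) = 1.20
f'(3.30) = 117.22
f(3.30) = 29.40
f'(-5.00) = -368.00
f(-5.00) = 384.00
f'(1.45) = -14.80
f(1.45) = -32.10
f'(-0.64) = -3.86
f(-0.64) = -0.64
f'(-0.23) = -9.67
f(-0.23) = -3.39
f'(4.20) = 277.47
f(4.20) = 201.18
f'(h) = 4*h^3 + 3*h^2 - 14*h - 13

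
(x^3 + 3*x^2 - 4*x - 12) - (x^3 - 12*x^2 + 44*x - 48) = 15*x^2 - 48*x + 36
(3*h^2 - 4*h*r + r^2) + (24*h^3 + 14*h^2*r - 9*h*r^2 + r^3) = 24*h^3 + 14*h^2*r + 3*h^2 - 9*h*r^2 - 4*h*r + r^3 + r^2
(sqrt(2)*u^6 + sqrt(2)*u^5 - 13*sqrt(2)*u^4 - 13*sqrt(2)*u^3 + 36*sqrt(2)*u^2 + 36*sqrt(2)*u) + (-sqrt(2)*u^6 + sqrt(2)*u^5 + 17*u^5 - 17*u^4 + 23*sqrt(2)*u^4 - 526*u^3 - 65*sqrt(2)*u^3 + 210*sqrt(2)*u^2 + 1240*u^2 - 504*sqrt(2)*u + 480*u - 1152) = 2*sqrt(2)*u^5 + 17*u^5 - 17*u^4 + 10*sqrt(2)*u^4 - 526*u^3 - 78*sqrt(2)*u^3 + 246*sqrt(2)*u^2 + 1240*u^2 - 468*sqrt(2)*u + 480*u - 1152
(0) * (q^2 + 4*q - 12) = 0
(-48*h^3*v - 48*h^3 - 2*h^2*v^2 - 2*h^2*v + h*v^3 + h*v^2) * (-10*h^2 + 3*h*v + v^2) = 480*h^5*v + 480*h^5 - 124*h^4*v^2 - 124*h^4*v - 64*h^3*v^3 - 64*h^3*v^2 + h^2*v^4 + h^2*v^3 + h*v^5 + h*v^4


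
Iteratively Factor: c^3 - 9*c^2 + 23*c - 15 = (c - 3)*(c^2 - 6*c + 5) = (c - 3)*(c - 1)*(c - 5)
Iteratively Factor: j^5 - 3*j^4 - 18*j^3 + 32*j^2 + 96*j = (j - 4)*(j^4 + j^3 - 14*j^2 - 24*j) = (j - 4)^2*(j^3 + 5*j^2 + 6*j) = (j - 4)^2*(j + 2)*(j^2 + 3*j) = j*(j - 4)^2*(j + 2)*(j + 3)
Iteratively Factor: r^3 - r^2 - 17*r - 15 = (r - 5)*(r^2 + 4*r + 3) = (r - 5)*(r + 3)*(r + 1)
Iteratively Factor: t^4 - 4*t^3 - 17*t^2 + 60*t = (t)*(t^3 - 4*t^2 - 17*t + 60) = t*(t - 3)*(t^2 - t - 20) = t*(t - 5)*(t - 3)*(t + 4)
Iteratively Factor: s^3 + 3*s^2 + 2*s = (s)*(s^2 + 3*s + 2) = s*(s + 2)*(s + 1)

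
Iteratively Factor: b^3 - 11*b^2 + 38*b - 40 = (b - 5)*(b^2 - 6*b + 8) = (b - 5)*(b - 4)*(b - 2)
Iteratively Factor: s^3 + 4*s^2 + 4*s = (s + 2)*(s^2 + 2*s) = s*(s + 2)*(s + 2)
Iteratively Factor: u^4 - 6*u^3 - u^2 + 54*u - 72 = (u - 4)*(u^3 - 2*u^2 - 9*u + 18) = (u - 4)*(u - 2)*(u^2 - 9) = (u - 4)*(u - 2)*(u + 3)*(u - 3)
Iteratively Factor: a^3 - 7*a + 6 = (a - 1)*(a^2 + a - 6) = (a - 2)*(a - 1)*(a + 3)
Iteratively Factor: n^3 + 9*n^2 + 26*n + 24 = (n + 4)*(n^2 + 5*n + 6) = (n + 2)*(n + 4)*(n + 3)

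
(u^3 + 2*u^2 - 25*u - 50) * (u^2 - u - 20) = u^5 + u^4 - 47*u^3 - 65*u^2 + 550*u + 1000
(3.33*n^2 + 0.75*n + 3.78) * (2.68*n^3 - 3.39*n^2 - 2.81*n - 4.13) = 8.9244*n^5 - 9.2787*n^4 - 1.7694*n^3 - 28.6746*n^2 - 13.7193*n - 15.6114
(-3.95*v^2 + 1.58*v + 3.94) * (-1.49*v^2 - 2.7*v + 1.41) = 5.8855*v^4 + 8.3108*v^3 - 15.7061*v^2 - 8.4102*v + 5.5554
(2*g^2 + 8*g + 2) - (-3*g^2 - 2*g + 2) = 5*g^2 + 10*g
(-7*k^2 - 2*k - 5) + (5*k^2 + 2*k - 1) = -2*k^2 - 6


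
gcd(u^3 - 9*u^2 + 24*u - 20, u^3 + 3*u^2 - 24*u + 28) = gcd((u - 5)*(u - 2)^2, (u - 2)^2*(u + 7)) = u^2 - 4*u + 4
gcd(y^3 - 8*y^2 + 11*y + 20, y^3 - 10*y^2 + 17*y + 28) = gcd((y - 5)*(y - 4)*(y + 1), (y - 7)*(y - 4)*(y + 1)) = y^2 - 3*y - 4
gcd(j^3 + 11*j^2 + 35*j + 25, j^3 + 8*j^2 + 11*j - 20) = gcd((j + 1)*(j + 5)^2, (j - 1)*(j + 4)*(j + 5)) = j + 5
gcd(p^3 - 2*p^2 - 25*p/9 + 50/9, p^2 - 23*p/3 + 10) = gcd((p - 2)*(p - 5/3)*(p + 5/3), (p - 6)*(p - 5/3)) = p - 5/3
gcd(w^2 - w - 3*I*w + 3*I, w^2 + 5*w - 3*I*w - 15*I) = w - 3*I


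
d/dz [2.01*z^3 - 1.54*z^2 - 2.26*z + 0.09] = 6.03*z^2 - 3.08*z - 2.26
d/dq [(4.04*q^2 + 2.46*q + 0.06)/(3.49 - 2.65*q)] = (-10.706*q^2 + 28.1992*q + 8.7444)/(7.0225*q^2 - 18.497*q + 12.1801)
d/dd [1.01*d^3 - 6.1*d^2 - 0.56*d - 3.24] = 3.03*d^2 - 12.2*d - 0.56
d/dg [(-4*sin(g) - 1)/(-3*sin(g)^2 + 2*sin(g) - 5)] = 2*(-6*sin(g)^2 - 3*sin(g) + 11)*cos(g)/(3*sin(g)^2 - 2*sin(g) + 5)^2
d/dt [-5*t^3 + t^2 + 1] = t*(2 - 15*t)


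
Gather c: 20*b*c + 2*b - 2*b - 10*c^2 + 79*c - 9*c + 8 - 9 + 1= -10*c^2 + c*(20*b + 70)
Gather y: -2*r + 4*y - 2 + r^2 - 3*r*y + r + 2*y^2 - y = r^2 - r + 2*y^2 + y*(3 - 3*r) - 2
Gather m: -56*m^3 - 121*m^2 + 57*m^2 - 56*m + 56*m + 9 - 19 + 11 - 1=-56*m^3 - 64*m^2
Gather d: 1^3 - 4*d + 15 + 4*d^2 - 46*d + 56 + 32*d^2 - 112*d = 36*d^2 - 162*d + 72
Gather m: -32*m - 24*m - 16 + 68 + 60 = 112 - 56*m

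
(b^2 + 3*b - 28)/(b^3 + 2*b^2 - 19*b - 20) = (b + 7)/(b^2 + 6*b + 5)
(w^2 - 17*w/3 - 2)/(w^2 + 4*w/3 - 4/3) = (3*w^2 - 17*w - 6)/(3*w^2 + 4*w - 4)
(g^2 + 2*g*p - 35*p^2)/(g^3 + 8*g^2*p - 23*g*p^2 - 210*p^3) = 1/(g + 6*p)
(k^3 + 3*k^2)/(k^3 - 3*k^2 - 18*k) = k/(k - 6)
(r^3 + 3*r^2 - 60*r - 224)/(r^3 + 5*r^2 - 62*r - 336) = (r + 4)/(r + 6)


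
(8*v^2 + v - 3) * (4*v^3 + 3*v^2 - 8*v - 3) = 32*v^5 + 28*v^4 - 73*v^3 - 41*v^2 + 21*v + 9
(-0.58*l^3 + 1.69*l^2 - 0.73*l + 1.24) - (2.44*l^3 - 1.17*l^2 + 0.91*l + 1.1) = -3.02*l^3 + 2.86*l^2 - 1.64*l + 0.14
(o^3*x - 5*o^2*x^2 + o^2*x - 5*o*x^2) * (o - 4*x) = o^4*x - 9*o^3*x^2 + o^3*x + 20*o^2*x^3 - 9*o^2*x^2 + 20*o*x^3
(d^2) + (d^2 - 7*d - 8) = 2*d^2 - 7*d - 8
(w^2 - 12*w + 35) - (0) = w^2 - 12*w + 35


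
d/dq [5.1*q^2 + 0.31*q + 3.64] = 10.2*q + 0.31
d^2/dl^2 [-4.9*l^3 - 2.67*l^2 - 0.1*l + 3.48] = -29.4*l - 5.34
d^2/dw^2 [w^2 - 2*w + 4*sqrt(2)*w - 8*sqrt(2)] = 2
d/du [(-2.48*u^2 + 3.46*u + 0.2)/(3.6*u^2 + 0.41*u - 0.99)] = (-13.4728*u^2 + 3.4704*u - 3.5074)/(12.96*u^4 + 2.952*u^3 - 6.9599*u^2 - 0.8118*u + 0.9801)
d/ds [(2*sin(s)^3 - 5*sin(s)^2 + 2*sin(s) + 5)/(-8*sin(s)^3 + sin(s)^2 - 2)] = 2*(-19*sin(s)^4 + 16*sin(s)^3 + 53*sin(s)^2 + 5*sin(s) - 2)*cos(s)/(8*sin(s)^3 - sin(s)^2 + 2)^2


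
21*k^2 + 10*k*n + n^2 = (3*k + n)*(7*k + n)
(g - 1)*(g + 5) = g^2 + 4*g - 5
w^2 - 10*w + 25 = (w - 5)^2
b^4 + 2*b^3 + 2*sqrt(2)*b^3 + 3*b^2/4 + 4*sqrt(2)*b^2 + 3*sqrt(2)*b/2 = b*(b + 1/2)*(b + 3/2)*(b + 2*sqrt(2))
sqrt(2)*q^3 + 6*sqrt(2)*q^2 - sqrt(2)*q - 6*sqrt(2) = (q - 1)*(q + 6)*(sqrt(2)*q + sqrt(2))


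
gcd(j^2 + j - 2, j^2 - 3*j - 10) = j + 2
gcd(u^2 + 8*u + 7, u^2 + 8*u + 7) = u^2 + 8*u + 7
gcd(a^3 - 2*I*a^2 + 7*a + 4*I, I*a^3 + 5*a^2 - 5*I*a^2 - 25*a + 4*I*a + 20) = 1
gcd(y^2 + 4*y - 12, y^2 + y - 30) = y + 6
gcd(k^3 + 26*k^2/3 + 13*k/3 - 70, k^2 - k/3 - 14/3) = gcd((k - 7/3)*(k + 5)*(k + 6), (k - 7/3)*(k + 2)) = k - 7/3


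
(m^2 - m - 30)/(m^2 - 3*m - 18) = (m + 5)/(m + 3)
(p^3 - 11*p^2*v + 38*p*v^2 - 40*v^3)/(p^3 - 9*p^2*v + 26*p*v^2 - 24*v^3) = (p - 5*v)/(p - 3*v)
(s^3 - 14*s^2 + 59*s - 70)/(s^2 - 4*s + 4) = (s^2 - 12*s + 35)/(s - 2)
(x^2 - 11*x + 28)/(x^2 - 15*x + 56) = (x - 4)/(x - 8)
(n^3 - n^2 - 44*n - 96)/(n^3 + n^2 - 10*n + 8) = (n^2 - 5*n - 24)/(n^2 - 3*n + 2)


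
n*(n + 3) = n^2 + 3*n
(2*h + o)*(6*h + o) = 12*h^2 + 8*h*o + o^2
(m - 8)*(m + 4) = m^2 - 4*m - 32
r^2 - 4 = (r - 2)*(r + 2)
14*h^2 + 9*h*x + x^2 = (2*h + x)*(7*h + x)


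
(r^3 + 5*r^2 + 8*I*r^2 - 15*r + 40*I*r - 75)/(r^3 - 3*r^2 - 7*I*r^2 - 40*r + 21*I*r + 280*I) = (r^2 + 8*I*r - 15)/(r^2 - r*(8 + 7*I) + 56*I)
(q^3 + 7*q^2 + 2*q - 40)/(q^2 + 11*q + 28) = (q^2 + 3*q - 10)/(q + 7)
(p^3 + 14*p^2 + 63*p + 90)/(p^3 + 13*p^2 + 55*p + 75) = (p + 6)/(p + 5)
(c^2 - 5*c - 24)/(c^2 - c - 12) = (c - 8)/(c - 4)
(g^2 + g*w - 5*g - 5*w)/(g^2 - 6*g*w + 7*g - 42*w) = (g^2 + g*w - 5*g - 5*w)/(g^2 - 6*g*w + 7*g - 42*w)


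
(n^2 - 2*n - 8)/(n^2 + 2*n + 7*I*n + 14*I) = (n - 4)/(n + 7*I)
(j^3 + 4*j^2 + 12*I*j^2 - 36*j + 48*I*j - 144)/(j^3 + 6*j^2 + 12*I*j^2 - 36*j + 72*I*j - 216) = (j + 4)/(j + 6)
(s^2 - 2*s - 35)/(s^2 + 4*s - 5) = (s - 7)/(s - 1)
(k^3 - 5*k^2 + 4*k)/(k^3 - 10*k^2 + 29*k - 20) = k/(k - 5)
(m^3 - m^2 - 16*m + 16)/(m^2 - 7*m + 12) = (m^2 + 3*m - 4)/(m - 3)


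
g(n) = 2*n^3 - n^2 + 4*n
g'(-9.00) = 508.00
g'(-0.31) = 5.20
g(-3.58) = -118.90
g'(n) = 6*n^2 - 2*n + 4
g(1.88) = 17.27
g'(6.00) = 208.00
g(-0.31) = -1.40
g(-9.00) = -1575.00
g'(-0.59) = 7.27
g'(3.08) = 54.76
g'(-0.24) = 4.83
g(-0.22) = -0.95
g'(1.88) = 21.45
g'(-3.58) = 88.06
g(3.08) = 61.27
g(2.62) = 39.59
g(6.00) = 420.00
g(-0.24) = -1.05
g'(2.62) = 39.95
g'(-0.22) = 4.73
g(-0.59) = -3.12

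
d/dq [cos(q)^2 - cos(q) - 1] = sin(q) - sin(2*q)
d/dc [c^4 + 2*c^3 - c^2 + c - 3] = 4*c^3 + 6*c^2 - 2*c + 1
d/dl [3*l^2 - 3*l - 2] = 6*l - 3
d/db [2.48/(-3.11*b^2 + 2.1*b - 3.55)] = (15.4256*b - 5.208)/(3.11*b^2 - 2.1*b + 3.55)^2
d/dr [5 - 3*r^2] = -6*r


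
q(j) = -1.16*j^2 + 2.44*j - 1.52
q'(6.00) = -11.48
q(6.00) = -28.64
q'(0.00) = 2.44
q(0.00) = -1.52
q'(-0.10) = 2.67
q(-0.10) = -1.78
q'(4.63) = -8.30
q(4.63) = -15.09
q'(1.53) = -1.11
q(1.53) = -0.50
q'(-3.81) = 11.28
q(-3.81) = -27.66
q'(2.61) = -3.62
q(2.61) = -3.05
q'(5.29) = -9.83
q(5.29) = -21.07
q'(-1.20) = 5.22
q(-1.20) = -6.12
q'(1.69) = -1.48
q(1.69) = -0.71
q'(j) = 2.44 - 2.32*j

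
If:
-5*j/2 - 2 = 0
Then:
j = -4/5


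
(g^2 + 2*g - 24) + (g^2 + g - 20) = 2*g^2 + 3*g - 44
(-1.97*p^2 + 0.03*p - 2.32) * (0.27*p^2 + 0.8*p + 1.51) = -0.5319*p^4 - 1.5679*p^3 - 3.5771*p^2 - 1.8107*p - 3.5032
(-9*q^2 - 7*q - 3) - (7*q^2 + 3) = -16*q^2 - 7*q - 6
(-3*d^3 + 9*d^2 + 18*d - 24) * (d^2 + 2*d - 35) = -3*d^5 + 3*d^4 + 141*d^3 - 303*d^2 - 678*d + 840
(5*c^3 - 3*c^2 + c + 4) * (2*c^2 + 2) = 10*c^5 - 6*c^4 + 12*c^3 + 2*c^2 + 2*c + 8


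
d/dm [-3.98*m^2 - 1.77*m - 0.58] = -7.96*m - 1.77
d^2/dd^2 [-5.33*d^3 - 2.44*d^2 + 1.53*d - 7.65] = -31.98*d - 4.88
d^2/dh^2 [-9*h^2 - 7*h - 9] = -18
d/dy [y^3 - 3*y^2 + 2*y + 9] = 3*y^2 - 6*y + 2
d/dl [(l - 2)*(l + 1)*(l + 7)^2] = 4*l^3 + 39*l^2 + 66*l - 77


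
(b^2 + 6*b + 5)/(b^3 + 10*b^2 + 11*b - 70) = (b + 1)/(b^2 + 5*b - 14)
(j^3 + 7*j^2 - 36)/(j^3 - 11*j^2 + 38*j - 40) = (j^2 + 9*j + 18)/(j^2 - 9*j + 20)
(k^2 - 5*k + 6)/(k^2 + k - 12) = (k - 2)/(k + 4)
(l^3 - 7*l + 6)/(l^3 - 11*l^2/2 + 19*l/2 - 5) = 2*(l + 3)/(2*l - 5)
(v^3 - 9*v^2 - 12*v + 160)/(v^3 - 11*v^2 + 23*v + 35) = (v^2 - 4*v - 32)/(v^2 - 6*v - 7)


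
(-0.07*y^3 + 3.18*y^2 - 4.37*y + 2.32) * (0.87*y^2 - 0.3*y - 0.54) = -0.0609*y^5 + 2.7876*y^4 - 4.7181*y^3 + 1.6122*y^2 + 1.6638*y - 1.2528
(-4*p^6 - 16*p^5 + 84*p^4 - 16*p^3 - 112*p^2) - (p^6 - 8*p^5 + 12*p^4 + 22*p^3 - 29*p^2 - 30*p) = -5*p^6 - 8*p^5 + 72*p^4 - 38*p^3 - 83*p^2 + 30*p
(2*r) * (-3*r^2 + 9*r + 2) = -6*r^3 + 18*r^2 + 4*r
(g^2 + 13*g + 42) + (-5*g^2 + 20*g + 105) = -4*g^2 + 33*g + 147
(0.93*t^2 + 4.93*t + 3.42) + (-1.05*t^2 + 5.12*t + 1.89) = -0.12*t^2 + 10.05*t + 5.31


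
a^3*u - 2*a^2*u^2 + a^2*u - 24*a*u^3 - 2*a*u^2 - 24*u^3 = (a - 6*u)*(a + 4*u)*(a*u + u)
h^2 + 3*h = h*(h + 3)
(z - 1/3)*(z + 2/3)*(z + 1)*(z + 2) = z^4 + 10*z^3/3 + 25*z^2/9 - 4/9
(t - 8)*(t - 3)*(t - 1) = t^3 - 12*t^2 + 35*t - 24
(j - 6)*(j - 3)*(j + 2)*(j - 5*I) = j^4 - 7*j^3 - 5*I*j^3 + 35*I*j^2 + 36*j - 180*I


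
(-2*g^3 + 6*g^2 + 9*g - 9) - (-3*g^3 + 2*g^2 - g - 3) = g^3 + 4*g^2 + 10*g - 6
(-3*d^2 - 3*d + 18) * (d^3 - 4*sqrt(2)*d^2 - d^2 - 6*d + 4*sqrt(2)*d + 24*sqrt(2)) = -3*d^5 + 12*sqrt(2)*d^4 + 39*d^3 - 156*sqrt(2)*d^2 - 108*d + 432*sqrt(2)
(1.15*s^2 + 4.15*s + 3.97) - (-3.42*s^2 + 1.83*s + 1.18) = 4.57*s^2 + 2.32*s + 2.79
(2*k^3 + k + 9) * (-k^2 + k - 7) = -2*k^5 + 2*k^4 - 15*k^3 - 8*k^2 + 2*k - 63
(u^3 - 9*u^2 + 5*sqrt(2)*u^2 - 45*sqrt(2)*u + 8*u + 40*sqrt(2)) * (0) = 0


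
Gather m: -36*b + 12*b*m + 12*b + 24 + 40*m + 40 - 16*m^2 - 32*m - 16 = -24*b - 16*m^2 + m*(12*b + 8) + 48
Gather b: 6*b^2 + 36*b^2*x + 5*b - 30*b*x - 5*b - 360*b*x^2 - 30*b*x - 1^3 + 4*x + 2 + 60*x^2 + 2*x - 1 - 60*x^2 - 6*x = b^2*(36*x + 6) + b*(-360*x^2 - 60*x)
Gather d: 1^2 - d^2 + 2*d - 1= -d^2 + 2*d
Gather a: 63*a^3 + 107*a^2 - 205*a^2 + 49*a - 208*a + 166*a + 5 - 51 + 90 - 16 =63*a^3 - 98*a^2 + 7*a + 28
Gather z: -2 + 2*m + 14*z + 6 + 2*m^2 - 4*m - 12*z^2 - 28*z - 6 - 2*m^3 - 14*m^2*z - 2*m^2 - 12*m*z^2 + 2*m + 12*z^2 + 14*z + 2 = -2*m^3 - 14*m^2*z - 12*m*z^2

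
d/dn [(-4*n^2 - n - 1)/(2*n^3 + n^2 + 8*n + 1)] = (8*n^4 + 4*n^3 - 25*n^2 - 6*n + 7)/(4*n^6 + 4*n^5 + 33*n^4 + 20*n^3 + 66*n^2 + 16*n + 1)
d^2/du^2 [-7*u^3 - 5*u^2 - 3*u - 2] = -42*u - 10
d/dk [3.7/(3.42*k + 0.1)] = -12.654/(3.42*k + 0.1)^2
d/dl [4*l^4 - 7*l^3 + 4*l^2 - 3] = l*(16*l^2 - 21*l + 8)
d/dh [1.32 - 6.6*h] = -6.60000000000000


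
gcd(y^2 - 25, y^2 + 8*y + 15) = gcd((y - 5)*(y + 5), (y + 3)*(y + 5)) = y + 5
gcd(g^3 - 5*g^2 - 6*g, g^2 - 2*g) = g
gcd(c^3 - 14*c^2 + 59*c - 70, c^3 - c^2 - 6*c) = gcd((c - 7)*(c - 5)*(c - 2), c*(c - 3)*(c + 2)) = 1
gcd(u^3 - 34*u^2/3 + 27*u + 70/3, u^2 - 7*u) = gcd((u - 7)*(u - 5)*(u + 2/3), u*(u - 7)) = u - 7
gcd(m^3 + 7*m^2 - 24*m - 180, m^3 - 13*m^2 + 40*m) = m - 5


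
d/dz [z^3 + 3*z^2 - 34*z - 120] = 3*z^2 + 6*z - 34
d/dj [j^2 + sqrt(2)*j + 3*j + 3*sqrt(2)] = 2*j + sqrt(2) + 3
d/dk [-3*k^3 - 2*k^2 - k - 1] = -9*k^2 - 4*k - 1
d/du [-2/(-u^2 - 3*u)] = 2*(-2*u - 3)/(u^2*(u + 3)^2)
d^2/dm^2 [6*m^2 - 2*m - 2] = 12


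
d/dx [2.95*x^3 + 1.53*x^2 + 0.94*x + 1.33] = 8.85*x^2 + 3.06*x + 0.94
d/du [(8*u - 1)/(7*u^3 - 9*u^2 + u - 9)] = (56*u^3 - 72*u^2 + 8*u - (8*u - 1)*(21*u^2 - 18*u + 1) - 72)/(7*u^3 - 9*u^2 + u - 9)^2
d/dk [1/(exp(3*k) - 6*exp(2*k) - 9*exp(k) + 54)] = 3*(-exp(2*k) + 4*exp(k) + 3)*exp(k)/(exp(3*k) - 6*exp(2*k) - 9*exp(k) + 54)^2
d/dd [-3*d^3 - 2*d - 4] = -9*d^2 - 2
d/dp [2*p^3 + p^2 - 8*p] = 6*p^2 + 2*p - 8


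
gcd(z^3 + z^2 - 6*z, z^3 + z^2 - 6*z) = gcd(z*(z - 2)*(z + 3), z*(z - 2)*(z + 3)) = z^3 + z^2 - 6*z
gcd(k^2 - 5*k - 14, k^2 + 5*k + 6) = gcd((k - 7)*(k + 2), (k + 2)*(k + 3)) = k + 2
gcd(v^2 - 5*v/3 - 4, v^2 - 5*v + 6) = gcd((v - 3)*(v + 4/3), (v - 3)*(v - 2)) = v - 3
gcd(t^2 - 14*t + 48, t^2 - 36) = t - 6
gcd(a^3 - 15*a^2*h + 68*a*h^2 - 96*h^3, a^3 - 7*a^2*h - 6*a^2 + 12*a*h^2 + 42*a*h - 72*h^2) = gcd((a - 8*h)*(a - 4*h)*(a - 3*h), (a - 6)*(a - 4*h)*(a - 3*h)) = a^2 - 7*a*h + 12*h^2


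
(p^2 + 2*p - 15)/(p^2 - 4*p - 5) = (-p^2 - 2*p + 15)/(-p^2 + 4*p + 5)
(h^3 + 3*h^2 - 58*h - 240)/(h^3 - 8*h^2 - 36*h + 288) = (h + 5)/(h - 6)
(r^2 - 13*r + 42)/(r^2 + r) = (r^2 - 13*r + 42)/(r*(r + 1))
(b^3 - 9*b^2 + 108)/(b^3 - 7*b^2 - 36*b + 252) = (b^2 - 3*b - 18)/(b^2 - b - 42)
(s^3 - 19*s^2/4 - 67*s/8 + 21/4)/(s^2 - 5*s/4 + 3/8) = (4*s^2 - 17*s - 42)/(4*s - 3)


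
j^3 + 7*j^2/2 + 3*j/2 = j*(j + 1/2)*(j + 3)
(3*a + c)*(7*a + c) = 21*a^2 + 10*a*c + c^2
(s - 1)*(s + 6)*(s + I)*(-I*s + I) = -I*s^4 + s^3 - 4*I*s^3 + 4*s^2 + 11*I*s^2 - 11*s - 6*I*s + 6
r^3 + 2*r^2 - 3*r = r*(r - 1)*(r + 3)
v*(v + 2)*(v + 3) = v^3 + 5*v^2 + 6*v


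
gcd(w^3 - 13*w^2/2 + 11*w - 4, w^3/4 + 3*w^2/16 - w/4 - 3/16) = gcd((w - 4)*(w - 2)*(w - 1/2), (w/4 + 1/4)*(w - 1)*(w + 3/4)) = 1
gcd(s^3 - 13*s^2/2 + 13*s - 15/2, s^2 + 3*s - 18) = s - 3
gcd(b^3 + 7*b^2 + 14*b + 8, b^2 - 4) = b + 2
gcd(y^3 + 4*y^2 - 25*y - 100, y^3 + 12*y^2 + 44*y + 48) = y + 4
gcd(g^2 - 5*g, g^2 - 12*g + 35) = g - 5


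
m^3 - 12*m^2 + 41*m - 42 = (m - 7)*(m - 3)*(m - 2)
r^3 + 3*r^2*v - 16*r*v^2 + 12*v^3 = (r - 2*v)*(r - v)*(r + 6*v)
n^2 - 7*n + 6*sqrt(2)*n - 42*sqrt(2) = (n - 7)*(n + 6*sqrt(2))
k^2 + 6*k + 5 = (k + 1)*(k + 5)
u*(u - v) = u^2 - u*v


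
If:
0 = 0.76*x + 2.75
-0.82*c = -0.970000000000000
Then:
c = 1.18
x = -3.62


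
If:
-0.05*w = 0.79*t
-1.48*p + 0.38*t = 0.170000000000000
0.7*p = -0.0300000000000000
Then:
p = -0.04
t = 0.28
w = -4.43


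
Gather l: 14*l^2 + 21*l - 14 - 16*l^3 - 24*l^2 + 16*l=-16*l^3 - 10*l^2 + 37*l - 14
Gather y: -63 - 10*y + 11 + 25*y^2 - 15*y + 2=25*y^2 - 25*y - 50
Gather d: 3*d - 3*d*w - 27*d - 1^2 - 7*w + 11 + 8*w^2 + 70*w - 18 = d*(-3*w - 24) + 8*w^2 + 63*w - 8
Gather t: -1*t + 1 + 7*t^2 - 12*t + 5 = 7*t^2 - 13*t + 6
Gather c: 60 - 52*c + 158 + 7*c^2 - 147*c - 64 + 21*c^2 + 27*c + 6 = 28*c^2 - 172*c + 160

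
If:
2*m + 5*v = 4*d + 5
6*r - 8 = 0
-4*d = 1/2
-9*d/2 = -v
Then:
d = -1/8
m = 117/32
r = 4/3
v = -9/16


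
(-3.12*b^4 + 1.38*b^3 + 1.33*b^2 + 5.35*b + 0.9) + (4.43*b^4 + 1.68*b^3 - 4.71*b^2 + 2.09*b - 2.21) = 1.31*b^4 + 3.06*b^3 - 3.38*b^2 + 7.44*b - 1.31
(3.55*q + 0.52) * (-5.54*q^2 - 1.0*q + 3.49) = -19.667*q^3 - 6.4308*q^2 + 11.8695*q + 1.8148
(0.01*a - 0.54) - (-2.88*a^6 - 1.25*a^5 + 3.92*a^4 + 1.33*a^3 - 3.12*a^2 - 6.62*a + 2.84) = 2.88*a^6 + 1.25*a^5 - 3.92*a^4 - 1.33*a^3 + 3.12*a^2 + 6.63*a - 3.38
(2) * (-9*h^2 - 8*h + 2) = -18*h^2 - 16*h + 4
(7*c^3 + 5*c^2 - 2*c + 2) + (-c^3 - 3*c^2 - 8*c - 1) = 6*c^3 + 2*c^2 - 10*c + 1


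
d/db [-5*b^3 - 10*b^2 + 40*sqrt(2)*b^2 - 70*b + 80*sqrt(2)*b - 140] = -15*b^2 - 20*b + 80*sqrt(2)*b - 70 + 80*sqrt(2)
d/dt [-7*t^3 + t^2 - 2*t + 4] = -21*t^2 + 2*t - 2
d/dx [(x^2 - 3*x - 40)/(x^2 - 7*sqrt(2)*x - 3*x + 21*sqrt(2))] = ((2*x - 3)*(x^2 - 7*sqrt(2)*x - 3*x + 21*sqrt(2)) - (-2*x + 3 + 7*sqrt(2))*(-x^2 + 3*x + 40))/(x^2 - 7*sqrt(2)*x - 3*x + 21*sqrt(2))^2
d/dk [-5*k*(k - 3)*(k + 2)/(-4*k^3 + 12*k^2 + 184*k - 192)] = 5*(-k^4 - 40*k^3 + 86*k^2 - 48*k - 144)/(2*(k^6 - 6*k^5 - 83*k^4 + 372*k^3 + 1828*k^2 - 4416*k + 2304))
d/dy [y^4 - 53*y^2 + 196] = 4*y^3 - 106*y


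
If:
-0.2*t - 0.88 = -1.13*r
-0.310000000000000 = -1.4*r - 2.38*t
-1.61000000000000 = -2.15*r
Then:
No Solution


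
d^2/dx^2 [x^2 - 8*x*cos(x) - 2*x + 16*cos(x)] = 8*x*cos(x) - 16*sqrt(2)*cos(x + pi/4) + 2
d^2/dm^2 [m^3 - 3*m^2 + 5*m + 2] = 6*m - 6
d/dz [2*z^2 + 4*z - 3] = 4*z + 4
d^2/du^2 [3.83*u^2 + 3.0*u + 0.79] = 7.66000000000000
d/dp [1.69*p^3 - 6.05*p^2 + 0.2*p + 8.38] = 5.07*p^2 - 12.1*p + 0.2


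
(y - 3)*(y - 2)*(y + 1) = y^3 - 4*y^2 + y + 6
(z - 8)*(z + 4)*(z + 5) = z^3 + z^2 - 52*z - 160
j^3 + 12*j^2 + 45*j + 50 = (j + 2)*(j + 5)^2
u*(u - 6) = u^2 - 6*u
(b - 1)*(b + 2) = b^2 + b - 2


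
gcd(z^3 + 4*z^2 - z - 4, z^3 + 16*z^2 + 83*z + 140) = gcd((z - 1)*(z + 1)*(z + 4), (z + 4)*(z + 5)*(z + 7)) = z + 4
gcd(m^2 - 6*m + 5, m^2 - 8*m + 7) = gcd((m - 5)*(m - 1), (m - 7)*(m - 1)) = m - 1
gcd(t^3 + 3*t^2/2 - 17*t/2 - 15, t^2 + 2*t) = t + 2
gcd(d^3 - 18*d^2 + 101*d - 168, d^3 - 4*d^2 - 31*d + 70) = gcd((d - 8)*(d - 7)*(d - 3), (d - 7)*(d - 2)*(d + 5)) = d - 7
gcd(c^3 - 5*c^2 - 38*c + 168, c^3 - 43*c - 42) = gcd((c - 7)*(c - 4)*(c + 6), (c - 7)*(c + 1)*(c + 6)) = c^2 - c - 42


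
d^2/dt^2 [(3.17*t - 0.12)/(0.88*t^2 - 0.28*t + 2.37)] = ((1.9864 - 16.7376*t)*(0.88*t^2 - 0.28*t + 2.37) + (1.76*t - 0.28)*(3.17*t - 0.12)*(3.52*t - 0.56))/(0.88*t^2 - 0.28*t + 2.37)^3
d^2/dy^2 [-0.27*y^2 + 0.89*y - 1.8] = -0.540000000000000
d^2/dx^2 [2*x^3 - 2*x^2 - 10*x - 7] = 12*x - 4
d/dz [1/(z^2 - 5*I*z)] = (-2*z + 5*I)/(z^2*(z - 5*I)^2)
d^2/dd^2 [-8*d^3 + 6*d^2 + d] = 12 - 48*d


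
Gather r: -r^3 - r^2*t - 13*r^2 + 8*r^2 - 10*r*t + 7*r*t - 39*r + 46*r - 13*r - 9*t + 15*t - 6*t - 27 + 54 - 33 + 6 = -r^3 + r^2*(-t - 5) + r*(-3*t - 6)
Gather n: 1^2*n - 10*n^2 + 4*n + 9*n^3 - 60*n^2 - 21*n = 9*n^3 - 70*n^2 - 16*n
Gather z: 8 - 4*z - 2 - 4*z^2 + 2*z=-4*z^2 - 2*z + 6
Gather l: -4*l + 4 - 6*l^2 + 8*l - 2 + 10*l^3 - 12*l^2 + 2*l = 10*l^3 - 18*l^2 + 6*l + 2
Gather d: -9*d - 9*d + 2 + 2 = 4 - 18*d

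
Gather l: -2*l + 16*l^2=16*l^2 - 2*l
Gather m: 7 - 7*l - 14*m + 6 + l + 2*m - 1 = -6*l - 12*m + 12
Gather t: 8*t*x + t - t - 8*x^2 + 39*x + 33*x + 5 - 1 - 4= 8*t*x - 8*x^2 + 72*x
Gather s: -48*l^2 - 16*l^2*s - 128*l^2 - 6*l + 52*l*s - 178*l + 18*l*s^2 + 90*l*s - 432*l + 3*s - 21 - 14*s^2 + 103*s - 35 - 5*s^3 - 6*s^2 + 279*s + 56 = -176*l^2 - 616*l - 5*s^3 + s^2*(18*l - 20) + s*(-16*l^2 + 142*l + 385)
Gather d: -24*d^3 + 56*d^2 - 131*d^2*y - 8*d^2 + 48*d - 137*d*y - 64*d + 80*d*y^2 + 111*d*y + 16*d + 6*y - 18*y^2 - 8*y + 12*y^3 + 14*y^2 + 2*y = -24*d^3 + d^2*(48 - 131*y) + d*(80*y^2 - 26*y) + 12*y^3 - 4*y^2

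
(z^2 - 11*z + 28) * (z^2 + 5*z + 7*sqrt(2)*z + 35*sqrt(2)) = z^4 - 6*z^3 + 7*sqrt(2)*z^3 - 42*sqrt(2)*z^2 - 27*z^2 - 189*sqrt(2)*z + 140*z + 980*sqrt(2)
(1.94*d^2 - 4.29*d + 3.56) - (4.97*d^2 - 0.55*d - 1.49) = -3.03*d^2 - 3.74*d + 5.05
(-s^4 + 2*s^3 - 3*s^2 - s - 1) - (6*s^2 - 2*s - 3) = -s^4 + 2*s^3 - 9*s^2 + s + 2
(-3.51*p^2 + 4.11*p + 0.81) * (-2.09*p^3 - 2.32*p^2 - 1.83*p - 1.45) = 7.3359*p^5 - 0.446700000000002*p^4 - 4.8048*p^3 - 4.311*p^2 - 7.4418*p - 1.1745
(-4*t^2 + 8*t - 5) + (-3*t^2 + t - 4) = -7*t^2 + 9*t - 9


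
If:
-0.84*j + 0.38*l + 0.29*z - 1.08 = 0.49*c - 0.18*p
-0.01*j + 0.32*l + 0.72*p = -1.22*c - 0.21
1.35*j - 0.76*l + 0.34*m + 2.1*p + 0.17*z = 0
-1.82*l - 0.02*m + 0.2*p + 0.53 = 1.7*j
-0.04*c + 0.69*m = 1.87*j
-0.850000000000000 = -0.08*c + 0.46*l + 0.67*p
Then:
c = 0.51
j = 0.40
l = -0.21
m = 1.12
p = -1.06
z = 6.70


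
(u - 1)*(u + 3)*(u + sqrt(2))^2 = u^4 + 2*u^3 + 2*sqrt(2)*u^3 - u^2 + 4*sqrt(2)*u^2 - 6*sqrt(2)*u + 4*u - 6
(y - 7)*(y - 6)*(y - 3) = y^3 - 16*y^2 + 81*y - 126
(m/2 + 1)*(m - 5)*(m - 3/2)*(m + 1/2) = m^4/2 - 2*m^3 - 31*m^2/8 + 49*m/8 + 15/4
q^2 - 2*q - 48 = (q - 8)*(q + 6)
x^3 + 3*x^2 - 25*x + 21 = (x - 3)*(x - 1)*(x + 7)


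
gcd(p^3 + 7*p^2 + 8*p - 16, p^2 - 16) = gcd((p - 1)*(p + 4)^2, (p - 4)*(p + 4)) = p + 4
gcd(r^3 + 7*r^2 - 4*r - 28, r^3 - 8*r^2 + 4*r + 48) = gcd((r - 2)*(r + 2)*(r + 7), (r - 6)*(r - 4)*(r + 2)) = r + 2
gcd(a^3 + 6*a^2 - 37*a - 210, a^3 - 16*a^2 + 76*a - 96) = a - 6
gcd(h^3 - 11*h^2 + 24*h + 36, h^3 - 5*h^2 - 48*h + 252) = h^2 - 12*h + 36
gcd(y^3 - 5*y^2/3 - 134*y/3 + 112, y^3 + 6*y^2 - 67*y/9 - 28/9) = y + 7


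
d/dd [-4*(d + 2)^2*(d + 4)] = 4*(-3*d - 10)*(d + 2)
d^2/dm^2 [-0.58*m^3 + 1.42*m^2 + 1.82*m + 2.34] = 2.84 - 3.48*m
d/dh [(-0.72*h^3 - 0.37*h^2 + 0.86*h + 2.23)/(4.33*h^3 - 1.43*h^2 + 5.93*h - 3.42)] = (2.6317*h^4 - 15.9868*h^3 - 22.5448*h^2 + 8.9086*h - 16.1651)/(18.7489*h^6 - 12.3838*h^5 + 53.3987*h^4 - 46.577*h^3 + 44.9461*h^2 - 40.5612*h + 11.6964)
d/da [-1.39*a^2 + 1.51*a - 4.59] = 1.51 - 2.78*a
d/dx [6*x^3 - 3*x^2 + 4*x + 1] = 18*x^2 - 6*x + 4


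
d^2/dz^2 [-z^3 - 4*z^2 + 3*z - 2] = -6*z - 8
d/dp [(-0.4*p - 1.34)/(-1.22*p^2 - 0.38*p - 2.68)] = (-0.488*p^2 - 3.2696*p + 0.5628)/(1.4884*p^4 + 0.9272*p^3 + 6.6836*p^2 + 2.0368*p + 7.1824)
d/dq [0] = 0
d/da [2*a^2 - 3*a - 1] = 4*a - 3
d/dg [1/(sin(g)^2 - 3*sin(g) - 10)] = (3 - 2*sin(g))*cos(g)/((sin(g) - 5)^2*(sin(g) + 2)^2)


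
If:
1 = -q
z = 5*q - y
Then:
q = -1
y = -z - 5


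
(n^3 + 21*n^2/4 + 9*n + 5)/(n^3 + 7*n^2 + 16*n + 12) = (n + 5/4)/(n + 3)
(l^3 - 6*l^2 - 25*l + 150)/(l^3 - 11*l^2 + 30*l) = (l + 5)/l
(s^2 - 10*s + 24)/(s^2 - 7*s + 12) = (s - 6)/(s - 3)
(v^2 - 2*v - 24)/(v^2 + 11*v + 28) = (v - 6)/(v + 7)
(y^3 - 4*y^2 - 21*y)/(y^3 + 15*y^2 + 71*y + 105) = y*(y - 7)/(y^2 + 12*y + 35)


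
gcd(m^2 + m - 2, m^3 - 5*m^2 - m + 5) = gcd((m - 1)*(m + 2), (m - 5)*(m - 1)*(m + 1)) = m - 1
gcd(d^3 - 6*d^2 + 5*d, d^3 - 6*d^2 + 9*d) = d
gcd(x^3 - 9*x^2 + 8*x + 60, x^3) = 1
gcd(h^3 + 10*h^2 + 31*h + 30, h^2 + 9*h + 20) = h + 5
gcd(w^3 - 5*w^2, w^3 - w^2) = w^2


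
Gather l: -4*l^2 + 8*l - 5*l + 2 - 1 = -4*l^2 + 3*l + 1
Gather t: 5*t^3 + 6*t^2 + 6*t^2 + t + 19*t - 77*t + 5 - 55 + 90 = 5*t^3 + 12*t^2 - 57*t + 40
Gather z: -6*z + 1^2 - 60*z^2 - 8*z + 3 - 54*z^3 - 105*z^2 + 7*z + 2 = -54*z^3 - 165*z^2 - 7*z + 6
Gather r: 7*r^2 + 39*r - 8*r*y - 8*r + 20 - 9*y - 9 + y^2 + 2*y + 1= 7*r^2 + r*(31 - 8*y) + y^2 - 7*y + 12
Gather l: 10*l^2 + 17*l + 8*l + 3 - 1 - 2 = 10*l^2 + 25*l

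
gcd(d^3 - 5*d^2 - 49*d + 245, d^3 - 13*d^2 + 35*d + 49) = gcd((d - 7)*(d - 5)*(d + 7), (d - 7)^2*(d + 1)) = d - 7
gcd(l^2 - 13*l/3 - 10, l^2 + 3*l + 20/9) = l + 5/3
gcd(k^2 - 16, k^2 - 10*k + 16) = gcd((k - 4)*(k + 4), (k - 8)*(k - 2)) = 1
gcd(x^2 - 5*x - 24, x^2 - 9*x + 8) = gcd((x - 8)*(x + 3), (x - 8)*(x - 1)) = x - 8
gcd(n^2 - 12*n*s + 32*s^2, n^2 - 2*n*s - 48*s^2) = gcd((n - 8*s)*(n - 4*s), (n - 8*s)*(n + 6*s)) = -n + 8*s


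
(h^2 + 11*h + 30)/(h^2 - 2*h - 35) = (h + 6)/(h - 7)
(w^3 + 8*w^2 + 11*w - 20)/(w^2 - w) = w + 9 + 20/w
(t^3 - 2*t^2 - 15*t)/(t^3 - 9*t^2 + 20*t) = (t + 3)/(t - 4)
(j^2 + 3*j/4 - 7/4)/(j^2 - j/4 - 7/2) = (j - 1)/(j - 2)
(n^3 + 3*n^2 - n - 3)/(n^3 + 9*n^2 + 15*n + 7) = (n^2 + 2*n - 3)/(n^2 + 8*n + 7)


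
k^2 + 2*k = k*(k + 2)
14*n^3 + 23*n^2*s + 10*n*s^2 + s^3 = (n + s)*(2*n + s)*(7*n + s)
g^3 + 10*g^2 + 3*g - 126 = (g - 3)*(g + 6)*(g + 7)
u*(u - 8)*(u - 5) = u^3 - 13*u^2 + 40*u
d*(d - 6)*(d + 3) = d^3 - 3*d^2 - 18*d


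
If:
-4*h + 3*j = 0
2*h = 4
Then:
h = 2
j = 8/3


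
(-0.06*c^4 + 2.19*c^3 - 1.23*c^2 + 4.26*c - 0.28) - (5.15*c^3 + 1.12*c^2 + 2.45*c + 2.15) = -0.06*c^4 - 2.96*c^3 - 2.35*c^2 + 1.81*c - 2.43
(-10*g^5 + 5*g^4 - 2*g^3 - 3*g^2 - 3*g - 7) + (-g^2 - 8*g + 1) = -10*g^5 + 5*g^4 - 2*g^3 - 4*g^2 - 11*g - 6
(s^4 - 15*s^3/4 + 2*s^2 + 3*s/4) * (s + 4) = s^5 + s^4/4 - 13*s^3 + 35*s^2/4 + 3*s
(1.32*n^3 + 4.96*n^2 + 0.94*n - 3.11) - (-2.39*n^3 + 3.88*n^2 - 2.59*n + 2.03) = 3.71*n^3 + 1.08*n^2 + 3.53*n - 5.14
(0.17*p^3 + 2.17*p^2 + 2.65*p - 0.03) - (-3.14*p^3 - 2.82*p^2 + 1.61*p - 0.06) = 3.31*p^3 + 4.99*p^2 + 1.04*p + 0.03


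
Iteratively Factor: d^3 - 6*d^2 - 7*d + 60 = (d + 3)*(d^2 - 9*d + 20) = (d - 4)*(d + 3)*(d - 5)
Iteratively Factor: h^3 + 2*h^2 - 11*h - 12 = (h - 3)*(h^2 + 5*h + 4) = (h - 3)*(h + 1)*(h + 4)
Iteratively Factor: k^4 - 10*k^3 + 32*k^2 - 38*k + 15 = (k - 1)*(k^3 - 9*k^2 + 23*k - 15) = (k - 3)*(k - 1)*(k^2 - 6*k + 5) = (k - 5)*(k - 3)*(k - 1)*(k - 1)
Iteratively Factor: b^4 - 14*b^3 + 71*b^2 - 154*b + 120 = (b - 2)*(b^3 - 12*b^2 + 47*b - 60) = (b - 4)*(b - 2)*(b^2 - 8*b + 15) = (b - 5)*(b - 4)*(b - 2)*(b - 3)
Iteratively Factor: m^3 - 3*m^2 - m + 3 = (m + 1)*(m^2 - 4*m + 3) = (m - 3)*(m + 1)*(m - 1)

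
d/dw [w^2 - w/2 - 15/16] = 2*w - 1/2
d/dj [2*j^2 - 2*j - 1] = 4*j - 2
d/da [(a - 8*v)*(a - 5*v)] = 2*a - 13*v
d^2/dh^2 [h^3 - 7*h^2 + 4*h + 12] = 6*h - 14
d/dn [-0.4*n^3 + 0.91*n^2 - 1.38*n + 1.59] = -1.2*n^2 + 1.82*n - 1.38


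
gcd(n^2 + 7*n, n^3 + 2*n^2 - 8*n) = n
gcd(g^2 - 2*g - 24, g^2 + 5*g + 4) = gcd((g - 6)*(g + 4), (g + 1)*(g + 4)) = g + 4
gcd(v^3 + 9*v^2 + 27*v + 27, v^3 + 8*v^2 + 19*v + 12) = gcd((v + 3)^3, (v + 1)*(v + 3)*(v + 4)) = v + 3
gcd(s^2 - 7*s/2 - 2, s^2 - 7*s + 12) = s - 4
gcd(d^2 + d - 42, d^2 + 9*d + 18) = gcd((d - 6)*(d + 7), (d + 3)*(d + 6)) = 1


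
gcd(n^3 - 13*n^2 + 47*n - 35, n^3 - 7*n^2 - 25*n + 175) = n^2 - 12*n + 35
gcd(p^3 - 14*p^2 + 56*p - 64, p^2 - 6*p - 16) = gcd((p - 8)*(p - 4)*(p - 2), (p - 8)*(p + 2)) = p - 8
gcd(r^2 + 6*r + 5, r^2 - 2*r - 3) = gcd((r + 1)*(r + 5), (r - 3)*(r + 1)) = r + 1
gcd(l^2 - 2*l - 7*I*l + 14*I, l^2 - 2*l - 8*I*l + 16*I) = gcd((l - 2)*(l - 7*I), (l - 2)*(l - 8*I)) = l - 2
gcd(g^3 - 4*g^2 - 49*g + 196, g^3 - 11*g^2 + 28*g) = g^2 - 11*g + 28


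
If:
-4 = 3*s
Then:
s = -4/3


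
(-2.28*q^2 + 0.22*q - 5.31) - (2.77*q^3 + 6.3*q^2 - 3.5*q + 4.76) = -2.77*q^3 - 8.58*q^2 + 3.72*q - 10.07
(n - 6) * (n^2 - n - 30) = n^3 - 7*n^2 - 24*n + 180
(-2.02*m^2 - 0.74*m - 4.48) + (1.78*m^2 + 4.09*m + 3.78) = -0.24*m^2 + 3.35*m - 0.700000000000001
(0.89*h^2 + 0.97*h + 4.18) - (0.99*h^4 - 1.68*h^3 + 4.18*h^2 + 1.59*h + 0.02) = -0.99*h^4 + 1.68*h^3 - 3.29*h^2 - 0.62*h + 4.16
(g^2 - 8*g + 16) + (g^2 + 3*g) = 2*g^2 - 5*g + 16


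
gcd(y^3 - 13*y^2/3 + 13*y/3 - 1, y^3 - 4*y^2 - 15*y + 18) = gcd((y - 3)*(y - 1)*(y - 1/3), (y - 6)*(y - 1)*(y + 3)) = y - 1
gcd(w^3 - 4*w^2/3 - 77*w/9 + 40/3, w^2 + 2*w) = 1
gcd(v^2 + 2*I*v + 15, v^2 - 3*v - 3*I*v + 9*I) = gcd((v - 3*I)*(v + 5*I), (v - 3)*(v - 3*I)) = v - 3*I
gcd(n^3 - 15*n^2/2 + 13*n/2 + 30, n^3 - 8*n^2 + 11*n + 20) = n^2 - 9*n + 20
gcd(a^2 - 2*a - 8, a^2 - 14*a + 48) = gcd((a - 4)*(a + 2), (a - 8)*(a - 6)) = 1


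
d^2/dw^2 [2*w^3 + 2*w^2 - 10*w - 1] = 12*w + 4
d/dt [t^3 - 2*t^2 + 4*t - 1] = 3*t^2 - 4*t + 4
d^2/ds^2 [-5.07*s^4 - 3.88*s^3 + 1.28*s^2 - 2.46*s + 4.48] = -60.84*s^2 - 23.28*s + 2.56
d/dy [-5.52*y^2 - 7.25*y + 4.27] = -11.04*y - 7.25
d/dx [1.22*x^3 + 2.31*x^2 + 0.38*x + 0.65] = 3.66*x^2 + 4.62*x + 0.38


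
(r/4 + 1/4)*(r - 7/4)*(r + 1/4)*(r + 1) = r^4/4 + r^3/8 - 39*r^2/64 - 19*r/32 - 7/64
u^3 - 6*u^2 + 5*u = u*(u - 5)*(u - 1)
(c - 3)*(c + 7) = c^2 + 4*c - 21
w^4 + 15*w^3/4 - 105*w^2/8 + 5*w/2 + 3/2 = (w - 2)*(w - 1/2)*(w + 1/4)*(w + 6)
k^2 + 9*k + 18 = (k + 3)*(k + 6)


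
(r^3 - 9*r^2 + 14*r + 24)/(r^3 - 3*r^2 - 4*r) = (r - 6)/r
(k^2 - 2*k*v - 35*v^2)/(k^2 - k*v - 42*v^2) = (k + 5*v)/(k + 6*v)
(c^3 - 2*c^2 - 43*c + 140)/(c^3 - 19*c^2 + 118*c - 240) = (c^2 + 3*c - 28)/(c^2 - 14*c + 48)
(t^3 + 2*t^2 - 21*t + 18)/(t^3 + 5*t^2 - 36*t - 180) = (t^2 - 4*t + 3)/(t^2 - t - 30)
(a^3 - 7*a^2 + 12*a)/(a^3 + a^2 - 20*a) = (a - 3)/(a + 5)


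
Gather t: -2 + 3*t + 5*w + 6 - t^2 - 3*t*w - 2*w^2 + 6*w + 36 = -t^2 + t*(3 - 3*w) - 2*w^2 + 11*w + 40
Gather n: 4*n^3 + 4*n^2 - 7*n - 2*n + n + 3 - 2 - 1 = 4*n^3 + 4*n^2 - 8*n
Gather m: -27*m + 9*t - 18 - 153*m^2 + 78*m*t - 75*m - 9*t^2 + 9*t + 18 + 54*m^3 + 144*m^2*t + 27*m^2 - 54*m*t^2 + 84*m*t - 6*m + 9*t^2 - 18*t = 54*m^3 + m^2*(144*t - 126) + m*(-54*t^2 + 162*t - 108)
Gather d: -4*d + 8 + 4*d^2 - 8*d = 4*d^2 - 12*d + 8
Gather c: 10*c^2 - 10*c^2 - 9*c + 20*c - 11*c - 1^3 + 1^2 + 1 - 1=0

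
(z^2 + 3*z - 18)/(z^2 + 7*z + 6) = (z - 3)/(z + 1)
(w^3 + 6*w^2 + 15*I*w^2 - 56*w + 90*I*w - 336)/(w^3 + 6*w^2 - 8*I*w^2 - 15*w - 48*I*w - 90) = (w^2 + 15*I*w - 56)/(w^2 - 8*I*w - 15)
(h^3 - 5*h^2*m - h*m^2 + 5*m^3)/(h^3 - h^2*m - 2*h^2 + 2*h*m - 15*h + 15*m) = (h^2 - 4*h*m - 5*m^2)/(h^2 - 2*h - 15)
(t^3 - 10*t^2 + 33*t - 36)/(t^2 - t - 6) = (t^2 - 7*t + 12)/(t + 2)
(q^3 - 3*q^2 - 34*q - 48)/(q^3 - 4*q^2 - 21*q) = (q^2 - 6*q - 16)/(q*(q - 7))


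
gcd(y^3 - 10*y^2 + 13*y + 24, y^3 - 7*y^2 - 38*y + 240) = y - 8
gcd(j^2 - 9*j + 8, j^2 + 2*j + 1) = 1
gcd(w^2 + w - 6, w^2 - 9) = w + 3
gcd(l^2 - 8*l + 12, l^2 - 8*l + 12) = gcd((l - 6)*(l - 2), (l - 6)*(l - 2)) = l^2 - 8*l + 12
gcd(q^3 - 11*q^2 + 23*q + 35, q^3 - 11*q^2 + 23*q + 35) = q^3 - 11*q^2 + 23*q + 35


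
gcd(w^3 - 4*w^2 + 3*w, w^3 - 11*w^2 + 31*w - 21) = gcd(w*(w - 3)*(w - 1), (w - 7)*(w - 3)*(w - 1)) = w^2 - 4*w + 3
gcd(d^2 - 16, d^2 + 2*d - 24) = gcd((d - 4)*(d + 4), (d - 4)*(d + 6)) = d - 4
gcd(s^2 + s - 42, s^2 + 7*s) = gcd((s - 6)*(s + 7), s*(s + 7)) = s + 7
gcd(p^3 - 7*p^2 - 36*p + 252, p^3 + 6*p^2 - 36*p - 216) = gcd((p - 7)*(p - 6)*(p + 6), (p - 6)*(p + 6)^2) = p^2 - 36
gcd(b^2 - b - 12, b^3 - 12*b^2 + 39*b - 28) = b - 4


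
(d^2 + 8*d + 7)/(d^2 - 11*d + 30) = (d^2 + 8*d + 7)/(d^2 - 11*d + 30)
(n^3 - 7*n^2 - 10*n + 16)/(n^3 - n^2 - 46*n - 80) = (n - 1)/(n + 5)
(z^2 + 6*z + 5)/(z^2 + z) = (z + 5)/z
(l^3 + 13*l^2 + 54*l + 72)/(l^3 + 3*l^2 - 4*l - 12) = (l^2 + 10*l + 24)/(l^2 - 4)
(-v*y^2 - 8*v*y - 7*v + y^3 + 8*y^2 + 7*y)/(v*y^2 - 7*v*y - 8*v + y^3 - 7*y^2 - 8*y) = (-v*y - 7*v + y^2 + 7*y)/(v*y - 8*v + y^2 - 8*y)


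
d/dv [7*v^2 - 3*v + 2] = 14*v - 3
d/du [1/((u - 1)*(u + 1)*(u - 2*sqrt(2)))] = (-(u - 1)*(u + 1) - (u - 1)*(u - 2*sqrt(2)) - (u + 1)*(u - 2*sqrt(2)))/((u - 1)^2*(u + 1)^2*(u - 2*sqrt(2))^2)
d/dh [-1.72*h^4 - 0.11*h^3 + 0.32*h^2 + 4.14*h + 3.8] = -6.88*h^3 - 0.33*h^2 + 0.64*h + 4.14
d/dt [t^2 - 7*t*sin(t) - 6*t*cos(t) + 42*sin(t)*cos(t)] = 6*t*sin(t) - 7*t*cos(t) + 2*t - 7*sin(t) - 6*cos(t) + 42*cos(2*t)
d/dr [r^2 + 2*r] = 2*r + 2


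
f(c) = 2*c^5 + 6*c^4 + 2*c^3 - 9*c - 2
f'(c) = 10*c^4 + 24*c^3 + 6*c^2 - 9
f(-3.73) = -354.83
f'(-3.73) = 764.68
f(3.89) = 3236.07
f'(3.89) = 3784.33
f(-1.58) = 22.03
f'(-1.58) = -26.36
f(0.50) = -5.81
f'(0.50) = -3.88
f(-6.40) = -11877.19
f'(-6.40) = 10722.52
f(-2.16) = 33.85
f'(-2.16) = -5.19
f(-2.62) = 21.42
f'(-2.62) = 71.75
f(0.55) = -5.97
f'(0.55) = -2.28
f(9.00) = 158839.00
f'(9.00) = 83583.00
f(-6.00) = -8156.00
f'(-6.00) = 7983.00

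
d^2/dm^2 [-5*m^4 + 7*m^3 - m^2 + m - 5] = -60*m^2 + 42*m - 2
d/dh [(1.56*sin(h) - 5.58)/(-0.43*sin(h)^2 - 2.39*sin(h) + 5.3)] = (0.6708*sin(h)^2 - 4.7988*sin(h) - 5.0682)*cos(h)/(0.1849*sin(h)^4 + 2.0554*sin(h)^3 + 1.1541*sin(h)^2 - 25.334*sin(h) + 28.09)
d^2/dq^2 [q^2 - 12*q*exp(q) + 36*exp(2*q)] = -12*q*exp(q) + 144*exp(2*q) - 24*exp(q) + 2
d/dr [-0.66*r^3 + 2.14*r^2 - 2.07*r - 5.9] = -1.98*r^2 + 4.28*r - 2.07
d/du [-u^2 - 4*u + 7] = -2*u - 4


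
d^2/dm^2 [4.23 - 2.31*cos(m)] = 2.31*cos(m)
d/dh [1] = 0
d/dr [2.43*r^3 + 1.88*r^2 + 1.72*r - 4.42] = 7.29*r^2 + 3.76*r + 1.72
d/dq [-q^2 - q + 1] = -2*q - 1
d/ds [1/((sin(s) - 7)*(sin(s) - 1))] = 2*(4 - sin(s))*cos(s)/((sin(s) - 7)^2*(sin(s) - 1)^2)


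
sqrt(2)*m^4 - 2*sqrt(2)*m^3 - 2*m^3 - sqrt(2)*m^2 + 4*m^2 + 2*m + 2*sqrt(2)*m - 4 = (m - 2)*(m - 1)*(m - sqrt(2))*(sqrt(2)*m + sqrt(2))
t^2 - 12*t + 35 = (t - 7)*(t - 5)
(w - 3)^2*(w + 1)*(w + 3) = w^4 - 2*w^3 - 12*w^2 + 18*w + 27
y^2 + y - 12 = (y - 3)*(y + 4)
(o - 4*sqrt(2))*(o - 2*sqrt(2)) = o^2 - 6*sqrt(2)*o + 16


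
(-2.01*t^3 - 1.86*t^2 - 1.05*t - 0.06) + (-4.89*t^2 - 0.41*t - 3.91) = -2.01*t^3 - 6.75*t^2 - 1.46*t - 3.97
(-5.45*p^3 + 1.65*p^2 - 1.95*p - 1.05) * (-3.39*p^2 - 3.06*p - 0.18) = 18.4755*p^5 + 11.0835*p^4 + 2.5425*p^3 + 9.2295*p^2 + 3.564*p + 0.189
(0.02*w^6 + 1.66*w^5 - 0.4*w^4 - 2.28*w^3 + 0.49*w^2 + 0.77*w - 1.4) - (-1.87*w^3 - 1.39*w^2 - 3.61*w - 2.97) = 0.02*w^6 + 1.66*w^5 - 0.4*w^4 - 0.41*w^3 + 1.88*w^2 + 4.38*w + 1.57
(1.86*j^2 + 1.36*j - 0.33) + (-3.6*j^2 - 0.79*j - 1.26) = -1.74*j^2 + 0.57*j - 1.59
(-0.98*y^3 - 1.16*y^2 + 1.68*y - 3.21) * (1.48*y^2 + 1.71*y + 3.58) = -1.4504*y^5 - 3.3926*y^4 - 3.0056*y^3 - 6.0308*y^2 + 0.525300000000001*y - 11.4918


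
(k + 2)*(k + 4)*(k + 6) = k^3 + 12*k^2 + 44*k + 48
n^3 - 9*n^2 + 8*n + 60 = (n - 6)*(n - 5)*(n + 2)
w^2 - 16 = (w - 4)*(w + 4)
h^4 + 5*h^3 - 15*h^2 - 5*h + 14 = (h - 2)*(h - 1)*(h + 1)*(h + 7)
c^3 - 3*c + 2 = (c - 1)^2*(c + 2)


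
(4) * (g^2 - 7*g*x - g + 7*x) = 4*g^2 - 28*g*x - 4*g + 28*x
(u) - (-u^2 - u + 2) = u^2 + 2*u - 2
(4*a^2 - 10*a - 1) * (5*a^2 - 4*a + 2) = 20*a^4 - 66*a^3 + 43*a^2 - 16*a - 2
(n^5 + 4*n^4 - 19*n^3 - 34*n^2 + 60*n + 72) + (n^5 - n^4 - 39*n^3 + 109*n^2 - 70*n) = 2*n^5 + 3*n^4 - 58*n^3 + 75*n^2 - 10*n + 72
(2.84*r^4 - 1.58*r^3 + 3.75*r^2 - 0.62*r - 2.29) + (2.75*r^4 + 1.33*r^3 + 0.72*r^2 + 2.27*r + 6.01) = 5.59*r^4 - 0.25*r^3 + 4.47*r^2 + 1.65*r + 3.72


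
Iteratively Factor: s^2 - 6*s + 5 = (s - 5)*(s - 1)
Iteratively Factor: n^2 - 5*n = (n)*(n - 5)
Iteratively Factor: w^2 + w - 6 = (w + 3)*(w - 2)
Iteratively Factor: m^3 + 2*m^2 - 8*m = (m + 4)*(m^2 - 2*m) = (m - 2)*(m + 4)*(m)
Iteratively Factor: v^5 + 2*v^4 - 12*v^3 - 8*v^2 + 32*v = (v)*(v^4 + 2*v^3 - 12*v^2 - 8*v + 32) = v*(v - 2)*(v^3 + 4*v^2 - 4*v - 16) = v*(v - 2)*(v + 2)*(v^2 + 2*v - 8) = v*(v - 2)^2*(v + 2)*(v + 4)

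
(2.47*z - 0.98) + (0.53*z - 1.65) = 3.0*z - 2.63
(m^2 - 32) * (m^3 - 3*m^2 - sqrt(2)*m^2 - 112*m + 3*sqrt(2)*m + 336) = m^5 - 3*m^4 - sqrt(2)*m^4 - 144*m^3 + 3*sqrt(2)*m^3 + 32*sqrt(2)*m^2 + 432*m^2 - 96*sqrt(2)*m + 3584*m - 10752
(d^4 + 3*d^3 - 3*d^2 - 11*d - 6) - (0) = d^4 + 3*d^3 - 3*d^2 - 11*d - 6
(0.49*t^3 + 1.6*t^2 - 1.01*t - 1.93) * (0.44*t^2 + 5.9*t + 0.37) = 0.2156*t^5 + 3.595*t^4 + 9.1769*t^3 - 6.2162*t^2 - 11.7607*t - 0.7141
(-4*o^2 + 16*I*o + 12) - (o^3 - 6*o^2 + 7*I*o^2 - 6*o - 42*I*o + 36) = -o^3 + 2*o^2 - 7*I*o^2 + 6*o + 58*I*o - 24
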